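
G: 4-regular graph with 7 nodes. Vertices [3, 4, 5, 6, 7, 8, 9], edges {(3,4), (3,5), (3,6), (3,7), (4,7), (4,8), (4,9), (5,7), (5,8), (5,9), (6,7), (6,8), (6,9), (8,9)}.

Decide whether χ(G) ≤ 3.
A valid 3-coloring: color 1: [4, 5, 6]; color 2: [3, 9]; color 3: [7, 8].
(χ(G) = 3 ≤ 3.)

Yes, G is 3-colorable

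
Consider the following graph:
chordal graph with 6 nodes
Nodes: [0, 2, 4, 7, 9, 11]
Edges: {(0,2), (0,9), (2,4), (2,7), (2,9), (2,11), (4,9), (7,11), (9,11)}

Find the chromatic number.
Clique number ω(G) = 3 (lower bound: χ ≥ ω).
The clique on [0, 2, 9] has size 3, forcing χ ≥ 3, and the coloring below uses 3 colors, so χ(G) = 3.
A valid 3-coloring: color 1: [2]; color 2: [7, 9]; color 3: [0, 4, 11].

χ(G) = 3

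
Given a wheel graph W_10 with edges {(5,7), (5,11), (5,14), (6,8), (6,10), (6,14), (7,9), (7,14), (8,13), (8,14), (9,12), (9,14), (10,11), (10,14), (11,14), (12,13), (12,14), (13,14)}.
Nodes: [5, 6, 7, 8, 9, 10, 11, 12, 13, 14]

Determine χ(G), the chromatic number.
Clique number ω(G) = 3 (lower bound: χ ≥ ω).
Odd cycle [8, 13, 12, 9, 7, 5, 11, 10, 6] needs 3 colors (χ ≥ 3).
Vertex 14 is adjacent to every vertex of [5, 6, 7, 8, 9, 10, 11, 12, 13], which already need 3 colors among themselves, so 14 needs a new color (χ ≥ 4).
The coloring below uses 4 colors, so χ(G) = 4.
A valid 4-coloring: color 1: [14]; color 2: [7, 8, 10, 12]; color 3: [5, 6, 9, 13]; color 4: [11].

χ(G) = 4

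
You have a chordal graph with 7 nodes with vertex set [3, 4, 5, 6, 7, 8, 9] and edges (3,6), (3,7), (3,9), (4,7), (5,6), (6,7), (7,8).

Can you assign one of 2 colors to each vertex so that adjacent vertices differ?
No, G is not 2-colorable

The clique on vertices [3, 6, 7] has size 3 > 2, so it alone needs 3 colors.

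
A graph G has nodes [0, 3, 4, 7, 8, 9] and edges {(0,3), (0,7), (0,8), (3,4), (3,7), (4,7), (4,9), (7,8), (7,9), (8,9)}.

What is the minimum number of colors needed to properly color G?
χ(G) = 4

Clique number ω(G) = 3 (lower bound: χ ≥ ω).
Odd cycle [4, 9, 8, 0, 3] needs 3 colors (χ ≥ 3).
Vertex 7 is adjacent to every vertex of [0, 3, 4, 8, 9], which already need 3 colors among themselves, so 7 needs a new color (χ ≥ 4).
The coloring below uses 4 colors, so χ(G) = 4.
A valid 4-coloring: color 1: [7]; color 2: [0, 4]; color 3: [3, 9]; color 4: [8].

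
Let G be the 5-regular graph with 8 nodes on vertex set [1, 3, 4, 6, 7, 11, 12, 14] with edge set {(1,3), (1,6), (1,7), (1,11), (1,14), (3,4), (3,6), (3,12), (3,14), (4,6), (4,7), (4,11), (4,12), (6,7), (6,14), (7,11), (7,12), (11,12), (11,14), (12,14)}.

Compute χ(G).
Clique number ω(G) = 4 (lower bound: χ ≥ ω).
The clique on [1, 3, 6, 14] has size 4, forcing χ ≥ 4, and the coloring below uses 4 colors, so χ(G) = 4.
A valid 4-coloring: color 1: [1, 12]; color 2: [4, 14]; color 3: [6, 11]; color 4: [3, 7].

χ(G) = 4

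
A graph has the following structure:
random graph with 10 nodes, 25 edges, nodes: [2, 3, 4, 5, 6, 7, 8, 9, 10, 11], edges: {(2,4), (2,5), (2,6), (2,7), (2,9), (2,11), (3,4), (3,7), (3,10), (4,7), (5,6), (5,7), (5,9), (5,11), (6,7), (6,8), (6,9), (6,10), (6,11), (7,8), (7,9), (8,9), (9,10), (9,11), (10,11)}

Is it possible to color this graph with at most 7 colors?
A valid 7-coloring: color 1: [7, 11]; color 2: [3, 6]; color 3: [4, 9]; color 4: [2, 8, 10]; color 5: [5].
(χ(G) = 5 ≤ 7.)

Yes, G is 7-colorable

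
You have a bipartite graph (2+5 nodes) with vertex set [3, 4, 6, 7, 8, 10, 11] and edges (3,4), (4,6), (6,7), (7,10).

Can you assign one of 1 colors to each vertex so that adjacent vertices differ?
No, G is not 1-colorable

Edge (3,4) forces its endpoints to differ, so 1 color is not enough.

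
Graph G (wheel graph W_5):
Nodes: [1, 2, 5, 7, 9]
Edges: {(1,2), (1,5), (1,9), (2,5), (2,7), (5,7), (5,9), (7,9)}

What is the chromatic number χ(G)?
Clique number ω(G) = 3 (lower bound: χ ≥ ω).
The clique on [1, 5, 9] has size 3, forcing χ ≥ 3, and the coloring below uses 3 colors, so χ(G) = 3.
A valid 3-coloring: color 1: [5]; color 2: [2, 9]; color 3: [1, 7].

χ(G) = 3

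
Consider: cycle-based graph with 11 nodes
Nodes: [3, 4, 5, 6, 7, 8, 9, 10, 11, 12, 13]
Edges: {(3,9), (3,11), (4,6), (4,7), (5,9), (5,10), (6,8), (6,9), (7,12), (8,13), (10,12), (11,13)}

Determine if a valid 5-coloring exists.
Yes, G is 5-colorable

A valid 5-coloring: color 1: [3, 6, 7, 10, 13]; color 2: [4, 8, 9, 11, 12]; color 3: [5].
(χ(G) = 3 ≤ 5.)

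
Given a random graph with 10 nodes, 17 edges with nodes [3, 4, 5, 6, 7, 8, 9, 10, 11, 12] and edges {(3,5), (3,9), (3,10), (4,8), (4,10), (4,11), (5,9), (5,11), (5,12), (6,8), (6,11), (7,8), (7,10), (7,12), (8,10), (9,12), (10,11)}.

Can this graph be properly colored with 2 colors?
The clique on vertices [3, 5, 9] has size 3 > 2, so it alone needs 3 colors.

No, G is not 2-colorable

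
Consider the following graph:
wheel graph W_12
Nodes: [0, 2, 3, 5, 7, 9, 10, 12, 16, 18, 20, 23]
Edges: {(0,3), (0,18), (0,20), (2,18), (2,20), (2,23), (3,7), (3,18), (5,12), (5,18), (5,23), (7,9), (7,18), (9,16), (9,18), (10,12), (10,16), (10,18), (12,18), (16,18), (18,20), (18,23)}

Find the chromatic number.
Clique number ω(G) = 3 (lower bound: χ ≥ ω).
Odd cycle [5, 12, 10, 16, 9, 7, 3, 0, 20, 2, 23] needs 3 colors (χ ≥ 3).
Vertex 18 is adjacent to every vertex of [0, 2, 3, 5, 7, 9, 10, 12, 16, 20, 23], which already need 3 colors among themselves, so 18 needs a new color (χ ≥ 4).
The coloring below uses 4 colors, so χ(G) = 4.
A valid 4-coloring: color 1: [18]; color 2: [2, 3, 5, 9, 10]; color 3: [0, 7, 12, 16, 23]; color 4: [20].

χ(G) = 4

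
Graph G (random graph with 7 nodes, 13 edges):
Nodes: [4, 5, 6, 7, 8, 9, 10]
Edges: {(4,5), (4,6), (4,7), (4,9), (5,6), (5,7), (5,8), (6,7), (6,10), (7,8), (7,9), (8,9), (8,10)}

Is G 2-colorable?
No, G is not 2-colorable

The clique on vertices [4, 5, 6, 7] has size 4 > 2, so it alone needs 4 colors.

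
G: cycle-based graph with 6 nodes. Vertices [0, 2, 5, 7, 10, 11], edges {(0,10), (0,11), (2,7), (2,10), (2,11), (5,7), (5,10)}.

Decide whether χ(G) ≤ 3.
Yes, G is 3-colorable

A valid 3-coloring: color 1: [7, 10, 11]; color 2: [0, 2, 5].
(χ(G) = 2 ≤ 3.)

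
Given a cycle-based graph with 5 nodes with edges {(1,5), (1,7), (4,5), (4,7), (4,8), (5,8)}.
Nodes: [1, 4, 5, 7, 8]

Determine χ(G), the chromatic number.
χ(G) = 3

Clique number ω(G) = 3 (lower bound: χ ≥ ω).
The clique on [4, 5, 8] has size 3, forcing χ ≥ 3, and the coloring below uses 3 colors, so χ(G) = 3.
A valid 3-coloring: color 1: [1, 4]; color 2: [5, 7]; color 3: [8].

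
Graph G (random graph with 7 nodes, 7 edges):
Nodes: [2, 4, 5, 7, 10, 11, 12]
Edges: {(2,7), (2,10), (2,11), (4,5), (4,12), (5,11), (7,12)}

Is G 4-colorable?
A valid 4-coloring: color 1: [2, 5, 12]; color 2: [4, 7, 10, 11].
(χ(G) = 2 ≤ 4.)

Yes, G is 4-colorable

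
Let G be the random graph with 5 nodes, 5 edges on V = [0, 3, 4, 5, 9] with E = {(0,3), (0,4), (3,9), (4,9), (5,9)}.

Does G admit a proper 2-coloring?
A valid 2-coloring: color 1: [0, 9]; color 2: [3, 4, 5].
(χ(G) = 2 ≤ 2.)

Yes, G is 2-colorable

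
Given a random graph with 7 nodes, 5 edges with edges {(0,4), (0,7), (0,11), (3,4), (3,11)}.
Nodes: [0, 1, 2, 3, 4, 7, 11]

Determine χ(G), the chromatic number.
χ(G) = 2

Clique number ω(G) = 2 (lower bound: χ ≥ ω).
The graph is bipartite (no odd cycle), so 2 colors suffice: χ(G) = 2.
A valid 2-coloring: color 1: [0, 1, 2, 3]; color 2: [4, 7, 11].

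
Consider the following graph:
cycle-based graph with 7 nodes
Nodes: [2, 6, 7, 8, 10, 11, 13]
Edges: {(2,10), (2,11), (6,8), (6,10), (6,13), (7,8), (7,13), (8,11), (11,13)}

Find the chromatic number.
χ(G) = 3

Clique number ω(G) = 2 (lower bound: χ ≥ ω).
Odd cycle [2, 11, 8, 6, 10] needs 3 colors (χ ≥ 3).
The coloring below uses 3 colors, so χ(G) = 3.
A valid 3-coloring: color 1: [6, 7, 11]; color 2: [8, 10, 13]; color 3: [2].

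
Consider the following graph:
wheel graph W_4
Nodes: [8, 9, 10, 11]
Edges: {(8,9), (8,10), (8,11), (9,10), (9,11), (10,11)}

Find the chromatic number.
Clique number ω(G) = 4 (lower bound: χ ≥ ω).
The clique on [8, 9, 10, 11] has size 4, forcing χ ≥ 4, and the coloring below uses 4 colors, so χ(G) = 4.
A valid 4-coloring: color 1: [11]; color 2: [9]; color 3: [10]; color 4: [8].

χ(G) = 4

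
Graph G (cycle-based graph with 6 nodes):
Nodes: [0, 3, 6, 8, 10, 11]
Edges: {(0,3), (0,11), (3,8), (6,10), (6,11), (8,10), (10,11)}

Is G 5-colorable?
A valid 5-coloring: color 1: [3, 10]; color 2: [8, 11]; color 3: [0, 6].
(χ(G) = 3 ≤ 5.)

Yes, G is 5-colorable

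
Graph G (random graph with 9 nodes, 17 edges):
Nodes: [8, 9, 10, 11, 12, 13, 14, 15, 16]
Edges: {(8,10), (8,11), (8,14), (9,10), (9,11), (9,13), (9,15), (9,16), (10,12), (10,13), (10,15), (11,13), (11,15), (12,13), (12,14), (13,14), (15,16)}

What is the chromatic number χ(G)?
Clique number ω(G) = 3 (lower bound: χ ≥ ω).
The clique on [9, 10, 13] has size 3, forcing χ ≥ 3, and the coloring below uses 3 colors, so χ(G) = 3.
A valid 3-coloring: color 1: [10, 11, 14, 16]; color 2: [8, 9, 12]; color 3: [13, 15].

χ(G) = 3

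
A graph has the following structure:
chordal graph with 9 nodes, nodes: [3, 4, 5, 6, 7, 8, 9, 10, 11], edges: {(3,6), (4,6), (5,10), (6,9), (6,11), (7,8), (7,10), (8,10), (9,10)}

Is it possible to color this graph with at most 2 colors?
No, G is not 2-colorable

The clique on vertices [7, 8, 10] has size 3 > 2, so it alone needs 3 colors.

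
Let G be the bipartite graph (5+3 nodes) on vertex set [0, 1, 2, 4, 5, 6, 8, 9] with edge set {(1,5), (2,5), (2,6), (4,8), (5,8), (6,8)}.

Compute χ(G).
χ(G) = 2

Clique number ω(G) = 2 (lower bound: χ ≥ ω).
The graph is bipartite (no odd cycle), so 2 colors suffice: χ(G) = 2.
A valid 2-coloring: color 1: [0, 1, 2, 8, 9]; color 2: [4, 5, 6].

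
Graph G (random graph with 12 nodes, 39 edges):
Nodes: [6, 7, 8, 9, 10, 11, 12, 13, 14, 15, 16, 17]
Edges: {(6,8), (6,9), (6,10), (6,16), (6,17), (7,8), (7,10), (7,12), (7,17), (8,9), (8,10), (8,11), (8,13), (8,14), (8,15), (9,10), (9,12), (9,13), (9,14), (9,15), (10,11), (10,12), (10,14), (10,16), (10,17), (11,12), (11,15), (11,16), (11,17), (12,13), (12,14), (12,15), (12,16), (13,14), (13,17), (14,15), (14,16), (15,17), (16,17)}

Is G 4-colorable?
Yes, G is 4-colorable

A valid 4-coloring: color 1: [10, 13, 15]; color 2: [8, 12, 17]; color 3: [7, 9, 16]; color 4: [6, 11, 14].
(χ(G) = 4 ≤ 4.)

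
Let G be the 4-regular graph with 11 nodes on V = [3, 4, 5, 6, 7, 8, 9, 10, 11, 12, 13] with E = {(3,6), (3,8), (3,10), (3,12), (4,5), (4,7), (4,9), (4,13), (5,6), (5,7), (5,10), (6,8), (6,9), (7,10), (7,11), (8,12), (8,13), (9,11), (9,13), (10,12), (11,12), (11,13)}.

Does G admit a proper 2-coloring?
The clique on vertices [3, 8, 12] has size 3 > 2, so it alone needs 3 colors.

No, G is not 2-colorable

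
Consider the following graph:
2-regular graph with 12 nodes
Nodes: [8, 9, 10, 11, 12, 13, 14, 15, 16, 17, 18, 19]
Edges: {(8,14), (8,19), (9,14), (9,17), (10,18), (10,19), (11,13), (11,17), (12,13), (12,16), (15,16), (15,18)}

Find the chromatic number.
χ(G) = 2

Clique number ω(G) = 2 (lower bound: χ ≥ ω).
The graph is bipartite (no odd cycle), so 2 colors suffice: χ(G) = 2.
A valid 2-coloring: color 1: [8, 9, 10, 11, 12, 15]; color 2: [13, 14, 16, 17, 18, 19].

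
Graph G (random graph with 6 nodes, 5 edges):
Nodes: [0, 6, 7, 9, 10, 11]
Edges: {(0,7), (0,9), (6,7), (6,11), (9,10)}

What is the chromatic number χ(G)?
χ(G) = 2

Clique number ω(G) = 2 (lower bound: χ ≥ ω).
The graph is bipartite (no odd cycle), so 2 colors suffice: χ(G) = 2.
A valid 2-coloring: color 1: [0, 6, 10]; color 2: [7, 9, 11].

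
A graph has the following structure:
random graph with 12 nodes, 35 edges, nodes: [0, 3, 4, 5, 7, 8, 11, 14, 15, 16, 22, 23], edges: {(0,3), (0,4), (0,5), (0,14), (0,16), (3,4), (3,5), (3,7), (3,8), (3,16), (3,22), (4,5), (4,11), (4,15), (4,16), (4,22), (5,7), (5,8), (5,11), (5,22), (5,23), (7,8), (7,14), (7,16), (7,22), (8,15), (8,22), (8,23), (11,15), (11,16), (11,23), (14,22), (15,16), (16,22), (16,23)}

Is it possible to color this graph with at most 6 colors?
Yes, G is 6-colorable

A valid 6-coloring: color 1: [5, 14, 16]; color 2: [3, 11]; color 3: [4, 8]; color 4: [0, 15, 22, 23]; color 5: [7].
(χ(G) = 5 ≤ 6.)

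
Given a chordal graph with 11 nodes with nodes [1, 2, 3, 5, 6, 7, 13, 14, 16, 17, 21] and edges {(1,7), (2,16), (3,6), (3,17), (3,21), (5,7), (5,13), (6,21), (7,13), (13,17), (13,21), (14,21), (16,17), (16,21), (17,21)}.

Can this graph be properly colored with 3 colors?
Yes, G is 3-colorable

A valid 3-coloring: color 1: [2, 7, 21]; color 2: [1, 5, 6, 14, 17]; color 3: [3, 13, 16].
(χ(G) = 3 ≤ 3.)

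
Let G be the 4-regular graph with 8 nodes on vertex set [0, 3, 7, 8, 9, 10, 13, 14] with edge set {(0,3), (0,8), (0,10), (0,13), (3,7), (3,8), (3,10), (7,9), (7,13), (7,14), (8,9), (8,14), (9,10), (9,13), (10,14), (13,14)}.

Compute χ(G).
Clique number ω(G) = 3 (lower bound: χ ≥ ω).
The clique on [0, 3, 8] has size 3, forcing χ ≥ 3, and the coloring below uses 3 colors, so χ(G) = 3.
A valid 3-coloring: color 1: [8, 10, 13]; color 2: [3, 9, 14]; color 3: [0, 7].

χ(G) = 3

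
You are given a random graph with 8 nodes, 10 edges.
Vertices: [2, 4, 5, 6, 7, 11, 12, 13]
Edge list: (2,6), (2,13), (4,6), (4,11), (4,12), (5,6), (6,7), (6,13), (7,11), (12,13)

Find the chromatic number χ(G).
Clique number ω(G) = 3 (lower bound: χ ≥ ω).
The clique on [2, 6, 13] has size 3, forcing χ ≥ 3, and the coloring below uses 3 colors, so χ(G) = 3.
A valid 3-coloring: color 1: [6, 11, 12]; color 2: [4, 5, 7, 13]; color 3: [2].

χ(G) = 3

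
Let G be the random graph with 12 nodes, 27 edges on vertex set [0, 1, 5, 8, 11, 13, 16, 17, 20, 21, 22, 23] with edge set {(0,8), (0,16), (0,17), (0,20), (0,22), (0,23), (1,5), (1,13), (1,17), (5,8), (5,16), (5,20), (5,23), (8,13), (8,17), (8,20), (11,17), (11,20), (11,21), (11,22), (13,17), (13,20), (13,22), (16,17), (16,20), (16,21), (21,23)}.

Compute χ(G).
Clique number ω(G) = 3 (lower bound: χ ≥ ω).
The clique on [0, 8, 17] has size 3, forcing χ ≥ 3, and the coloring below uses 3 colors, so χ(G) = 3.
A valid 3-coloring: color 1: [17, 20, 21, 22]; color 2: [0, 5, 11, 13]; color 3: [1, 8, 16, 23].

χ(G) = 3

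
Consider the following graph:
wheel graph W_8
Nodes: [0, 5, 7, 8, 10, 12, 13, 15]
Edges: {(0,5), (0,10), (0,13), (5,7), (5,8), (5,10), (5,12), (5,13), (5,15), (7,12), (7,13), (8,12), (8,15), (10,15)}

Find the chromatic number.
χ(G) = 4

Clique number ω(G) = 3 (lower bound: χ ≥ ω).
Odd cycle [8, 12, 7, 13, 0, 10, 15] needs 3 colors (χ ≥ 3).
Vertex 5 is adjacent to every vertex of [0, 7, 8, 10, 12, 13, 15], which already need 3 colors among themselves, so 5 needs a new color (χ ≥ 4).
The coloring below uses 4 colors, so χ(G) = 4.
A valid 4-coloring: color 1: [5]; color 2: [7, 8, 10]; color 3: [12, 13, 15]; color 4: [0].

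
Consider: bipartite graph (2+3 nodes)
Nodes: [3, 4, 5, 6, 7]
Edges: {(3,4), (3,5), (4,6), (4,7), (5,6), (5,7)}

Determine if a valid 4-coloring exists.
A valid 4-coloring: color 1: [4, 5]; color 2: [3, 6, 7].
(χ(G) = 2 ≤ 4.)

Yes, G is 4-colorable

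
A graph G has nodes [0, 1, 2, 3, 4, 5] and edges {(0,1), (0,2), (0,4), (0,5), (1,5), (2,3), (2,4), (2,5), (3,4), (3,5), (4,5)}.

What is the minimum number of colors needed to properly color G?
Clique number ω(G) = 4 (lower bound: χ ≥ ω).
The clique on [0, 2, 4, 5] has size 4, forcing χ ≥ 4, and the coloring below uses 4 colors, so χ(G) = 4.
A valid 4-coloring: color 1: [5]; color 2: [0, 3]; color 3: [1, 4]; color 4: [2].

χ(G) = 4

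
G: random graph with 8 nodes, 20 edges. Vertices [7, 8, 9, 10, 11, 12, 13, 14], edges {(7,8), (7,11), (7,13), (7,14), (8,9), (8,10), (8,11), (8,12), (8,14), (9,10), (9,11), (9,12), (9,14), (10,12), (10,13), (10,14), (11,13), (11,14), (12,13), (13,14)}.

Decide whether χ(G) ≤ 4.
Yes, G is 4-colorable

A valid 4-coloring: color 1: [8, 13]; color 2: [12, 14]; color 3: [10, 11]; color 4: [7, 9].
(χ(G) = 4 ≤ 4.)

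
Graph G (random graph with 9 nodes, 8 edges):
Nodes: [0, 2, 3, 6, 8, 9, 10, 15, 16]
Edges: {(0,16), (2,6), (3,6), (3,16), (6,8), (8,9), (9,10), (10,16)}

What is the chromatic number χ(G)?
χ(G) = 2

Clique number ω(G) = 2 (lower bound: χ ≥ ω).
The graph is bipartite (no odd cycle), so 2 colors suffice: χ(G) = 2.
A valid 2-coloring: color 1: [6, 9, 15, 16]; color 2: [0, 2, 3, 8, 10].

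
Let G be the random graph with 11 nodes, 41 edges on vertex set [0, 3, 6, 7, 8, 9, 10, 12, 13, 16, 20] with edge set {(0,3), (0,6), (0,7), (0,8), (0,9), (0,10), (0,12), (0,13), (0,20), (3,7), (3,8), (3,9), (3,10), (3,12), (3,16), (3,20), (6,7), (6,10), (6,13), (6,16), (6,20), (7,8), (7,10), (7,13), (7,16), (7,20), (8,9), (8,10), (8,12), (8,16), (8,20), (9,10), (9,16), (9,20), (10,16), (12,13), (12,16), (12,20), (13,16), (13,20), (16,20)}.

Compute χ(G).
Clique number ω(G) = 5 (lower bound: χ ≥ ω).
The clique on [0, 3, 8, 9, 10] has size 5, forcing χ ≥ 5, and the coloring below uses 5 colors, so χ(G) = 5.
A valid 5-coloring: color 1: [0, 16]; color 2: [10, 20]; color 3: [6, 8]; color 4: [7, 9, 12]; color 5: [3, 13].

χ(G) = 5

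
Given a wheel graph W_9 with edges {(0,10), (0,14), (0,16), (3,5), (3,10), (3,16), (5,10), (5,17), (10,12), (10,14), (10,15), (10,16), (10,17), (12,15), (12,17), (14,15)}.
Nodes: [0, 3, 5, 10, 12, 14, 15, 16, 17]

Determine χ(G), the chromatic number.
Clique number ω(G) = 3 (lower bound: χ ≥ ω).
The clique on [0, 10, 16] has size 3, forcing χ ≥ 3, and the coloring below uses 3 colors, so χ(G) = 3.
A valid 3-coloring: color 1: [10]; color 2: [0, 3, 15, 17]; color 3: [5, 12, 14, 16].

χ(G) = 3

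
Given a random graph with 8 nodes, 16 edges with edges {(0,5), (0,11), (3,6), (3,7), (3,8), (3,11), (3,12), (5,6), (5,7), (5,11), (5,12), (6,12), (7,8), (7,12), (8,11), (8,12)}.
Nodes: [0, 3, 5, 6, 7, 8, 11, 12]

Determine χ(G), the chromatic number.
Clique number ω(G) = 4 (lower bound: χ ≥ ω).
The clique on [3, 7, 8, 12] has size 4, forcing χ ≥ 4, and the coloring below uses 4 colors, so χ(G) = 4.
A valid 4-coloring: color 1: [11, 12]; color 2: [3, 5]; color 3: [0, 6, 7]; color 4: [8].

χ(G) = 4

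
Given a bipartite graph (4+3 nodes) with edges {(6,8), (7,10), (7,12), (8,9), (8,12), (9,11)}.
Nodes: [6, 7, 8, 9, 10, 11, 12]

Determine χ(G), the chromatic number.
Clique number ω(G) = 2 (lower bound: χ ≥ ω).
The graph is bipartite (no odd cycle), so 2 colors suffice: χ(G) = 2.
A valid 2-coloring: color 1: [7, 8, 11]; color 2: [6, 9, 10, 12].

χ(G) = 2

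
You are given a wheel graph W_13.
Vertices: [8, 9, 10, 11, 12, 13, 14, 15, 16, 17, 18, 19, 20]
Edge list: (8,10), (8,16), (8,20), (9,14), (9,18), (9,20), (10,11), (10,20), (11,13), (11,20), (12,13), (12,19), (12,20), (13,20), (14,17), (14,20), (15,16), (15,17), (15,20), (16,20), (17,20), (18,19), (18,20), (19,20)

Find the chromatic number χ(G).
Clique number ω(G) = 3 (lower bound: χ ≥ ω).
The clique on [8, 16, 20] has size 3, forcing χ ≥ 3, and the coloring below uses 3 colors, so χ(G) = 3.
A valid 3-coloring: color 1: [20]; color 2: [9, 10, 13, 16, 17, 19]; color 3: [8, 11, 12, 14, 15, 18].

χ(G) = 3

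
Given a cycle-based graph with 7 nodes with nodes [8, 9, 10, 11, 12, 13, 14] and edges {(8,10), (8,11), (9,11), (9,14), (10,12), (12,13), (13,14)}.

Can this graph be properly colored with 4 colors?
Yes, G is 4-colorable

A valid 4-coloring: color 1: [11, 12, 14]; color 2: [9, 10, 13]; color 3: [8].
(χ(G) = 3 ≤ 4.)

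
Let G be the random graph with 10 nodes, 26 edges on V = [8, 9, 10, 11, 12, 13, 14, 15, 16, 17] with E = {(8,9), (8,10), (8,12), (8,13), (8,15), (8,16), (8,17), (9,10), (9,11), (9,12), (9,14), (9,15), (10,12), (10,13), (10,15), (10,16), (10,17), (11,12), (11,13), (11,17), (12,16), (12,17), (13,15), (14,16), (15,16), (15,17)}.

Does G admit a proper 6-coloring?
A valid 6-coloring: color 1: [8, 11, 14]; color 2: [10]; color 3: [12, 15]; color 4: [9, 13, 16, 17].
(χ(G) = 4 ≤ 6.)

Yes, G is 6-colorable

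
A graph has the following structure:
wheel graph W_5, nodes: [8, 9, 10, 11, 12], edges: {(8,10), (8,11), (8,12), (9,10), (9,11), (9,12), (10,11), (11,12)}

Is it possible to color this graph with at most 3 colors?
A valid 3-coloring: color 1: [11]; color 2: [10, 12]; color 3: [8, 9].
(χ(G) = 3 ≤ 3.)

Yes, G is 3-colorable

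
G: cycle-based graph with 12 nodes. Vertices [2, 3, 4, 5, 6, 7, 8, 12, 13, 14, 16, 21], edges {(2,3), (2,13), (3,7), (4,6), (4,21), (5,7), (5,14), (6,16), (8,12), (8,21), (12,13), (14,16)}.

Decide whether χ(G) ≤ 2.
A valid 2-coloring: color 1: [3, 4, 5, 8, 13, 16]; color 2: [2, 6, 7, 12, 14, 21].
(χ(G) = 2 ≤ 2.)

Yes, G is 2-colorable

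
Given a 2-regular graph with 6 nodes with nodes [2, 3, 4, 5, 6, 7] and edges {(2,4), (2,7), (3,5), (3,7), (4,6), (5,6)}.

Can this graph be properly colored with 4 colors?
A valid 4-coloring: color 1: [4, 5, 7]; color 2: [2, 3, 6].
(χ(G) = 2 ≤ 4.)

Yes, G is 4-colorable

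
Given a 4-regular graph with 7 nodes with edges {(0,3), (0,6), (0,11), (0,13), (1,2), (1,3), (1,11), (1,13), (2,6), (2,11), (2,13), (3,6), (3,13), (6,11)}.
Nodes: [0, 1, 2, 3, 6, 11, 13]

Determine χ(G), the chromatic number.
Clique number ω(G) = 3 (lower bound: χ ≥ ω).
Suppose a proper 3-coloring c exists. The clique [0, 3, 6] takes 3 distinct colors; by symmetry let c(0) = 1, c(3) = 2, c(6) = 3.
- Vertex 11: neighbors [0, 6] already have colors [1, 3] ⇒ c(11) = 2.
- Vertex 2: neighbors [11, 6] already have colors [2, 3] ⇒ c(2) = 1.
- Vertex 1: neighbors [2, 3] already have colors [1, 2] ⇒ c(1) = 3.
- Vertex 13: neighbors [0, 3, 1] already have colors [1, 2, 3] — all 3 colors blocked. Contradiction.
The forced assignments end in a contradiction, so G has no proper 3-coloring (χ ≥ 4).
The coloring below uses 4 colors, so χ(G) = 4.
A valid 4-coloring: color 1: [0, 1]; color 2: [2, 3]; color 3: [6, 13]; color 4: [11].

χ(G) = 4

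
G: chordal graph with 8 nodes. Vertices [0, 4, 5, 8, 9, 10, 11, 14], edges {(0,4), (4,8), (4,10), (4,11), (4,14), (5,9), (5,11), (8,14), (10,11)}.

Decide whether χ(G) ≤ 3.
Yes, G is 3-colorable

A valid 3-coloring: color 1: [4, 5]; color 2: [0, 8, 9, 11]; color 3: [10, 14].
(χ(G) = 3 ≤ 3.)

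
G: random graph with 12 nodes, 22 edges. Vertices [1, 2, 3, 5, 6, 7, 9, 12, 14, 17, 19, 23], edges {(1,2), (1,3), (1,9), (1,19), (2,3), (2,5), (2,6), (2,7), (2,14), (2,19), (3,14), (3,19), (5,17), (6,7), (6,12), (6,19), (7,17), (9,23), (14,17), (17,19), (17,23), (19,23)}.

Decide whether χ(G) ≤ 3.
No, G is not 3-colorable

The clique on vertices [1, 2, 3, 19] has size 4 > 3, so it alone needs 4 colors.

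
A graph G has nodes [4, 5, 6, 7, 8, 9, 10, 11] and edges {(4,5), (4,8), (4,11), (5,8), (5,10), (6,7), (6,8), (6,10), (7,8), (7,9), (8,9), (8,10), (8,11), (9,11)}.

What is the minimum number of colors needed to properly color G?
Clique number ω(G) = 3 (lower bound: χ ≥ ω).
Odd cycle [7, 6, 10, 5, 4, 11, 9] needs 3 colors (χ ≥ 3).
Vertex 8 is adjacent to every vertex of [4, 5, 6, 7, 9, 10, 11], which already need 3 colors among themselves, so 8 needs a new color (χ ≥ 4).
The coloring below uses 4 colors, so χ(G) = 4.
A valid 4-coloring: color 1: [8]; color 2: [7, 10, 11]; color 3: [5, 6, 9]; color 4: [4].

χ(G) = 4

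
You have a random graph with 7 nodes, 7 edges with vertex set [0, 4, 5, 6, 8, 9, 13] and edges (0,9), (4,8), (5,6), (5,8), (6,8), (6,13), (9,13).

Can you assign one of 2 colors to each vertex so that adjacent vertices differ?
No, G is not 2-colorable

The clique on vertices [5, 6, 8] has size 3 > 2, so it alone needs 3 colors.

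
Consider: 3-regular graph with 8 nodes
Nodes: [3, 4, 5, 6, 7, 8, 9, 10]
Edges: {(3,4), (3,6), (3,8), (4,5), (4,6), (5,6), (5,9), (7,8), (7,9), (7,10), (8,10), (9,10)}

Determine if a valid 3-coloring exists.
Yes, G is 3-colorable

A valid 3-coloring: color 1: [4, 8, 9]; color 2: [3, 5, 7]; color 3: [6, 10].
(χ(G) = 3 ≤ 3.)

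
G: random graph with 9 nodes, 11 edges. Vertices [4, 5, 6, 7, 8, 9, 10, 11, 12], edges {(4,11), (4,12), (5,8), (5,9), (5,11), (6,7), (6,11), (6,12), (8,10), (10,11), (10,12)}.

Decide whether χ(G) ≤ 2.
Yes, G is 2-colorable

A valid 2-coloring: color 1: [7, 8, 9, 11, 12]; color 2: [4, 5, 6, 10].
(χ(G) = 2 ≤ 2.)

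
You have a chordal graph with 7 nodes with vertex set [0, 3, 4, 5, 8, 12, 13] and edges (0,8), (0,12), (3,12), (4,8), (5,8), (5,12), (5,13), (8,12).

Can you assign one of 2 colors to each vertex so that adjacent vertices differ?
The clique on vertices [0, 8, 12] has size 3 > 2, so it alone needs 3 colors.

No, G is not 2-colorable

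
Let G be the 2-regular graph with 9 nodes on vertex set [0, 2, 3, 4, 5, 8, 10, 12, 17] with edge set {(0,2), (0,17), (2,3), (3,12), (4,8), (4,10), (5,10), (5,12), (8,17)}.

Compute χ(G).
χ(G) = 3

Clique number ω(G) = 2 (lower bound: χ ≥ ω).
Odd cycle [17, 0, 2, 3, 12, 5, 10, 4, 8] needs 3 colors (χ ≥ 3).
The coloring below uses 3 colors, so χ(G) = 3.
A valid 3-coloring: color 1: [2, 4, 12, 17]; color 2: [0, 3, 5, 8]; color 3: [10].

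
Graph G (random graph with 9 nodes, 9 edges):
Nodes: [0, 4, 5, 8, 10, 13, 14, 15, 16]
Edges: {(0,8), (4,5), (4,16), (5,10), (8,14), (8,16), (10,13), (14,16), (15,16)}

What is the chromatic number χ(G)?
Clique number ω(G) = 3 (lower bound: χ ≥ ω).
The clique on [8, 14, 16] has size 3, forcing χ ≥ 3, and the coloring below uses 3 colors, so χ(G) = 3.
A valid 3-coloring: color 1: [0, 5, 13, 16]; color 2: [4, 8, 10, 15]; color 3: [14].

χ(G) = 3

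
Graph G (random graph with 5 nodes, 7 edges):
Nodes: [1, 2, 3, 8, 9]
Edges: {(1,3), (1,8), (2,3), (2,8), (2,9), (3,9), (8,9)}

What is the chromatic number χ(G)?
χ(G) = 3

Clique number ω(G) = 3 (lower bound: χ ≥ ω).
The clique on [2, 8, 9] has size 3, forcing χ ≥ 3, and the coloring below uses 3 colors, so χ(G) = 3.
A valid 3-coloring: color 1: [1, 9]; color 2: [3, 8]; color 3: [2].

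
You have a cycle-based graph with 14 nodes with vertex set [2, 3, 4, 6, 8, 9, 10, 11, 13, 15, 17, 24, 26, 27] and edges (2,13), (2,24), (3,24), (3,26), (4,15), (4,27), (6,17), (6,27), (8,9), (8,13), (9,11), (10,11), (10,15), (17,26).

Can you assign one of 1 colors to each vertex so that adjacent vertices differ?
Edge (2,24) forces its endpoints to differ, so 1 color is not enough.

No, G is not 1-colorable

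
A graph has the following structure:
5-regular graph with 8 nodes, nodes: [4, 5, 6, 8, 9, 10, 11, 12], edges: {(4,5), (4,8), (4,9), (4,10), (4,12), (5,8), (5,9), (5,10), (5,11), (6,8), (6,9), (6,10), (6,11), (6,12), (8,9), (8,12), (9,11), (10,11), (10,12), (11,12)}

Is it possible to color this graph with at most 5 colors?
A valid 5-coloring: color 1: [9, 10]; color 2: [8, 11]; color 3: [4, 6]; color 4: [5, 12].
(χ(G) = 4 ≤ 5.)

Yes, G is 5-colorable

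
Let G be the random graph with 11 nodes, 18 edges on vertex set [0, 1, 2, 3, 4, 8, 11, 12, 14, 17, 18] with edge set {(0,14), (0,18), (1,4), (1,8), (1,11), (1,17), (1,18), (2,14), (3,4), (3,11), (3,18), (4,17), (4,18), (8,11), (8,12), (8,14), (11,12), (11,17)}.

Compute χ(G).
χ(G) = 3

Clique number ω(G) = 3 (lower bound: χ ≥ ω).
The clique on [1, 8, 11] has size 3, forcing χ ≥ 3, and the coloring below uses 3 colors, so χ(G) = 3.
A valid 3-coloring: color 1: [1, 3, 12, 14]; color 2: [0, 2, 4, 11]; color 3: [8, 17, 18].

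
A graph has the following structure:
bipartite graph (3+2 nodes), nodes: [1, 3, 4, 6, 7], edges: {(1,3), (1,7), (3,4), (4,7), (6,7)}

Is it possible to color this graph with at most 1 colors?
Edge (1,3) forces its endpoints to differ, so 1 color is not enough.

No, G is not 1-colorable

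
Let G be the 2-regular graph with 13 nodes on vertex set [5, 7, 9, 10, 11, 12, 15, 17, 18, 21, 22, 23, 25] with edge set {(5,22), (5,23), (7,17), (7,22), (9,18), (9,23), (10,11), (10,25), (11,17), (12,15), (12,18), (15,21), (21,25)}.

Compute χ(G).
χ(G) = 3

Clique number ω(G) = 2 (lower bound: χ ≥ ω).
Odd cycle [15, 21, 25, 10, 11, 17, 7, 22, 5, 23, 9, 18, 12] needs 3 colors (χ ≥ 3).
The coloring below uses 3 colors, so χ(G) = 3.
A valid 3-coloring: color 1: [15, 17, 18, 22, 23, 25]; color 2: [5, 7, 9, 10, 12, 21]; color 3: [11].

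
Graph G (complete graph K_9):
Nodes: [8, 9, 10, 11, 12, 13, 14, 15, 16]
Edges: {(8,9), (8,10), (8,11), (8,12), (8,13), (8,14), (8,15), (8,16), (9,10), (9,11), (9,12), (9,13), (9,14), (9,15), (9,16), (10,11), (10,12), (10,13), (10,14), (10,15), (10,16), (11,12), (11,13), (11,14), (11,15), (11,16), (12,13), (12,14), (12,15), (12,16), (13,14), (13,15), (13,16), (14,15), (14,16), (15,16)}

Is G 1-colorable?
No, G is not 1-colorable

The clique on vertices [8, 9, 10, 11, 12, 13, 14, 15, 16] has size 9 > 1, so it alone needs 9 colors.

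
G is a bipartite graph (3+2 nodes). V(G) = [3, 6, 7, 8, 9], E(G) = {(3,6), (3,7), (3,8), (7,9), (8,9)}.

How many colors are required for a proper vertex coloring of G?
χ(G) = 2

Clique number ω(G) = 2 (lower bound: χ ≥ ω).
The graph is bipartite (no odd cycle), so 2 colors suffice: χ(G) = 2.
A valid 2-coloring: color 1: [3, 9]; color 2: [6, 7, 8].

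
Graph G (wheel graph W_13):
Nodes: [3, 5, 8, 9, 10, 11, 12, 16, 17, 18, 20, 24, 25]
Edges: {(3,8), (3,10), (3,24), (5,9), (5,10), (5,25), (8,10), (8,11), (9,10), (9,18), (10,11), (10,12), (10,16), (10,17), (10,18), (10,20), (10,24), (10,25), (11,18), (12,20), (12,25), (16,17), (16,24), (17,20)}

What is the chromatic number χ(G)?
χ(G) = 3

Clique number ω(G) = 3 (lower bound: χ ≥ ω).
The clique on [3, 10, 24] has size 3, forcing χ ≥ 3, and the coloring below uses 3 colors, so χ(G) = 3.
A valid 3-coloring: color 1: [10]; color 2: [3, 9, 11, 16, 20, 25]; color 3: [5, 8, 12, 17, 18, 24].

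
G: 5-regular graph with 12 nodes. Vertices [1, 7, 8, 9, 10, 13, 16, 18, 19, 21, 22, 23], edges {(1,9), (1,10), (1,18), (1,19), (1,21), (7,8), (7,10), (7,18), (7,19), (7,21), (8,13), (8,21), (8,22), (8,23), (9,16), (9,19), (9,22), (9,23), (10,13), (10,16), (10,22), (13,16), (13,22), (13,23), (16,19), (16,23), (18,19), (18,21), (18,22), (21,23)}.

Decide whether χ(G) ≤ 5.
Yes, G is 5-colorable

A valid 5-coloring: color 1: [16, 21, 22]; color 2: [8, 9, 10, 18]; color 3: [1, 7, 13]; color 4: [19, 23].
(χ(G) = 4 ≤ 5.)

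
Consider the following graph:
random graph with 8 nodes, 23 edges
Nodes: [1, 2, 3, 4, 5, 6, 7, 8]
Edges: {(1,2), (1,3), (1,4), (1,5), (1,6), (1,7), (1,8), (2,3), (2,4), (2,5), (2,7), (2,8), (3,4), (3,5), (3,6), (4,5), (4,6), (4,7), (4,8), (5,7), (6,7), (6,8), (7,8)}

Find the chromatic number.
Clique number ω(G) = 5 (lower bound: χ ≥ ω).
The clique on [1, 2, 4, 7, 8] has size 5, forcing χ ≥ 5, and the coloring below uses 5 colors, so χ(G) = 5.
A valid 5-coloring: color 1: [1]; color 2: [4]; color 3: [3, 7]; color 4: [2, 6]; color 5: [5, 8].

χ(G) = 5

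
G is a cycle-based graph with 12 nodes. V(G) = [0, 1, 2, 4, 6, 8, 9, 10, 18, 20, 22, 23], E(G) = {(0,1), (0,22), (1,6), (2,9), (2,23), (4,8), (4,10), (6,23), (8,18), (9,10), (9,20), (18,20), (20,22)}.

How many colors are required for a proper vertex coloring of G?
χ(G) = 2

Clique number ω(G) = 2 (lower bound: χ ≥ ω).
The graph is bipartite (no odd cycle), so 2 colors suffice: χ(G) = 2.
A valid 2-coloring: color 1: [1, 4, 9, 18, 22, 23]; color 2: [0, 2, 6, 8, 10, 20].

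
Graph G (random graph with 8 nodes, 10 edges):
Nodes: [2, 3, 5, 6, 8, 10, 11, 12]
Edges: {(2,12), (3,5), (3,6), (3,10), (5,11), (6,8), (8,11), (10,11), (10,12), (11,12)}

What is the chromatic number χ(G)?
Clique number ω(G) = 3 (lower bound: χ ≥ ω).
The clique on [10, 11, 12] has size 3, forcing χ ≥ 3, and the coloring below uses 3 colors, so χ(G) = 3.
A valid 3-coloring: color 1: [2, 3, 11]; color 2: [5, 8, 12]; color 3: [6, 10].

χ(G) = 3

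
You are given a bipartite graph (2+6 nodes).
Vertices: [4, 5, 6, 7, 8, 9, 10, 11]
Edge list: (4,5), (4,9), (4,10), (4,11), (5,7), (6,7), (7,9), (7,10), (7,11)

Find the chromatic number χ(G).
χ(G) = 2

Clique number ω(G) = 2 (lower bound: χ ≥ ω).
The graph is bipartite (no odd cycle), so 2 colors suffice: χ(G) = 2.
A valid 2-coloring: color 1: [4, 7, 8]; color 2: [5, 6, 9, 10, 11].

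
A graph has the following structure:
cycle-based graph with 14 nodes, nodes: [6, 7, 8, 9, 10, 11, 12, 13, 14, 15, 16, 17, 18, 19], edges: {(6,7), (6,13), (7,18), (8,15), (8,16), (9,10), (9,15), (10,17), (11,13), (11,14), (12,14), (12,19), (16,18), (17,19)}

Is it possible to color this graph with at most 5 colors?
Yes, G is 5-colorable

A valid 5-coloring: color 1: [6, 8, 9, 11, 12, 17, 18]; color 2: [7, 10, 13, 14, 15, 16, 19].
(χ(G) = 2 ≤ 5.)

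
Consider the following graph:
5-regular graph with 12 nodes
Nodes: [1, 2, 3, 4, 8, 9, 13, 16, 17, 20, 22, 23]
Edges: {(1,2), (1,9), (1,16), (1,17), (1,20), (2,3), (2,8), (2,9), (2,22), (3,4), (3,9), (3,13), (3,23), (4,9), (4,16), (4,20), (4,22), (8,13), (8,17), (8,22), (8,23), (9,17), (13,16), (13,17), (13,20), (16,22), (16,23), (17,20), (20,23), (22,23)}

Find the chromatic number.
Clique number ω(G) = 3 (lower bound: χ ≥ ω).
Suppose a proper 3-coloring c exists. The clique [1, 2, 9] takes 3 distinct colors; by symmetry let c(1) = 1, c(2) = 2, c(9) = 3.
- Vertex 3: neighbors [2, 9] already have colors [2, 3] ⇒ c(3) = 1.
- Vertex 4: neighbors [3, 9] already have colors [1, 3] ⇒ c(4) = 2.
- Vertex 16: neighbors [1, 4] already have colors [1, 2] ⇒ c(16) = 3.
- Vertex 13: neighbors [3, 16] already have colors [1, 3] ⇒ c(13) = 2.
- Vertex 17: neighbors [1, 13, 9] already have colors [1, 2, 3] — all 3 colors blocked. Contradiction.
The forced assignments end in a contradiction, so G has no proper 3-coloring (χ ≥ 4).
The coloring below uses 4 colors, so χ(G) = 4.
A valid 4-coloring: color 1: [2, 4, 17, 23]; color 2: [8, 9, 16, 20]; color 3: [1, 3, 22]; color 4: [13].

χ(G) = 4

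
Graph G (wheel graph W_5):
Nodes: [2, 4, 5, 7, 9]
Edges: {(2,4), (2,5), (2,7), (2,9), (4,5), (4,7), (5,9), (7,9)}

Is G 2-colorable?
No, G is not 2-colorable

The clique on vertices [2, 5, 9] has size 3 > 2, so it alone needs 3 colors.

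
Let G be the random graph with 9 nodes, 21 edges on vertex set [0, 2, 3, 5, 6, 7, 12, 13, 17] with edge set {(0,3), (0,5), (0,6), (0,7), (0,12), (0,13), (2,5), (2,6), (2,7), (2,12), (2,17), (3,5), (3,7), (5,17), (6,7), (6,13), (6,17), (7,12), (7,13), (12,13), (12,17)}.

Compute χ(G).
χ(G) = 4

Clique number ω(G) = 4 (lower bound: χ ≥ ω).
The clique on [0, 7, 12, 13] has size 4, forcing χ ≥ 4, and the coloring below uses 4 colors, so χ(G) = 4.
A valid 4-coloring: color 1: [0, 2]; color 2: [5, 7]; color 3: [3, 6, 12]; color 4: [13, 17].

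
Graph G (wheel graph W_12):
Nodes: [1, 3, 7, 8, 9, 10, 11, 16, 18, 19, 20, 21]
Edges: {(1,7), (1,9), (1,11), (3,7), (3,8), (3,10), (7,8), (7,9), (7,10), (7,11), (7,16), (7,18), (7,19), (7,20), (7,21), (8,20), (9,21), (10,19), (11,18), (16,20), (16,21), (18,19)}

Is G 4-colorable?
Yes, G is 4-colorable

A valid 4-coloring: color 1: [7]; color 2: [8, 9, 11, 16, 19]; color 3: [1, 3, 18, 20, 21]; color 4: [10].
(χ(G) = 4 ≤ 4.)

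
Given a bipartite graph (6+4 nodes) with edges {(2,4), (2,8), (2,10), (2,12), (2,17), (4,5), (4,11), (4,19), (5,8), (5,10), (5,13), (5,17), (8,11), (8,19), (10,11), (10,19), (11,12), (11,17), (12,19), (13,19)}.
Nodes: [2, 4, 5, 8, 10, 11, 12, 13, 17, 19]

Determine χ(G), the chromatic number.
χ(G) = 2

Clique number ω(G) = 2 (lower bound: χ ≥ ω).
The graph is bipartite (no odd cycle), so 2 colors suffice: χ(G) = 2.
A valid 2-coloring: color 1: [2, 5, 11, 19]; color 2: [4, 8, 10, 12, 13, 17].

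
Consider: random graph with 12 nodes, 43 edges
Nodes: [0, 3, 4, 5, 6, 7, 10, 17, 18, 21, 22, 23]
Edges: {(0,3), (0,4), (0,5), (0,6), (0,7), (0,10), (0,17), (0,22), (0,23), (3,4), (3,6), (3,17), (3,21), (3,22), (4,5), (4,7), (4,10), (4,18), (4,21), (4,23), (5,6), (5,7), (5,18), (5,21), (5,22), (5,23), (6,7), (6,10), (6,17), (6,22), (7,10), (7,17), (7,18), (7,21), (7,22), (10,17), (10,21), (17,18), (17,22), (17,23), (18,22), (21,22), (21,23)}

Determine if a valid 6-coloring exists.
Yes, G is 6-colorable

A valid 6-coloring: color 1: [0, 18, 21]; color 2: [3, 7, 23]; color 3: [4, 22]; color 4: [5, 17]; color 5: [6]; color 6: [10].
(χ(G) = 5 ≤ 6.)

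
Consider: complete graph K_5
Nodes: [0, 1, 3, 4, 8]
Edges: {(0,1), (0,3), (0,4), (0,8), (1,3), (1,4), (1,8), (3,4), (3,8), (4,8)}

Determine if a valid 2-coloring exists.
No, G is not 2-colorable

The clique on vertices [0, 1, 3, 4, 8] has size 5 > 2, so it alone needs 5 colors.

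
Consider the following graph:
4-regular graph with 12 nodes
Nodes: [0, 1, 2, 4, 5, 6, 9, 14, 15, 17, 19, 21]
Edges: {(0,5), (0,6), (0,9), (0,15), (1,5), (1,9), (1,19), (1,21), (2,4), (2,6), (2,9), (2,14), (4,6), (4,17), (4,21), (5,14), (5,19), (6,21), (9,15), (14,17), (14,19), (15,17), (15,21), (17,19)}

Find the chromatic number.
χ(G) = 3

Clique number ω(G) = 3 (lower bound: χ ≥ ω).
The clique on [0, 9, 15] has size 3, forcing χ ≥ 3, and the coloring below uses 3 colors, so χ(G) = 3.
A valid 3-coloring: color 1: [0, 2, 19, 21]; color 2: [1, 4, 14, 15]; color 3: [5, 6, 9, 17].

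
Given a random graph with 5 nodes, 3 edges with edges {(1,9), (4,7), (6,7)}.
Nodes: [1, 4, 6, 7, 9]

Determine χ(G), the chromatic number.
Clique number ω(G) = 2 (lower bound: χ ≥ ω).
The graph is bipartite (no odd cycle), so 2 colors suffice: χ(G) = 2.
A valid 2-coloring: color 1: [7, 9]; color 2: [1, 4, 6].

χ(G) = 2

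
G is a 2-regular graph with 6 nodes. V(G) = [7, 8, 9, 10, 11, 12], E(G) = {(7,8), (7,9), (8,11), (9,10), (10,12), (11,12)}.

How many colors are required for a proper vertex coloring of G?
χ(G) = 2

Clique number ω(G) = 2 (lower bound: χ ≥ ω).
The graph is bipartite (no odd cycle), so 2 colors suffice: χ(G) = 2.
A valid 2-coloring: color 1: [8, 9, 12]; color 2: [7, 10, 11].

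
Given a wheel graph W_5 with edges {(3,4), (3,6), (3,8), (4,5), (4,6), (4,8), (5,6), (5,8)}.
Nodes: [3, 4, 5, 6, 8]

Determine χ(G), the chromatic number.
Clique number ω(G) = 3 (lower bound: χ ≥ ω).
The clique on [3, 4, 8] has size 3, forcing χ ≥ 3, and the coloring below uses 3 colors, so χ(G) = 3.
A valid 3-coloring: color 1: [4]; color 2: [6, 8]; color 3: [3, 5].

χ(G) = 3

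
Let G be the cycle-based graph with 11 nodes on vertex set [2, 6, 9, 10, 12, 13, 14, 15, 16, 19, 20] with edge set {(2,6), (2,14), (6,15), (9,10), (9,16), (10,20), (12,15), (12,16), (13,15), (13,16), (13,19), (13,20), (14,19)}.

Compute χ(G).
Clique number ω(G) = 2 (lower bound: χ ≥ ω).
Odd cycle [20, 10, 9, 16, 12, 15, 6, 2, 14, 19, 13] needs 3 colors (χ ≥ 3).
The coloring below uses 3 colors, so χ(G) = 3.
A valid 3-coloring: color 1: [6, 10, 12, 13, 14]; color 2: [2, 15, 16, 19, 20]; color 3: [9].

χ(G) = 3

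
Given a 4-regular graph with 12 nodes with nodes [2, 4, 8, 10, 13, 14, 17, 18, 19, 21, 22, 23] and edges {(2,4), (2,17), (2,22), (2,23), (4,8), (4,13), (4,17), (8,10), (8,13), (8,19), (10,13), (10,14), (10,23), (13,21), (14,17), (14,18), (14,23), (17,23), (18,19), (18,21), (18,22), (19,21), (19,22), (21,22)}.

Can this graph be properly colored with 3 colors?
No, G is not 3-colorable

The clique on vertices [18, 19, 21, 22] has size 4 > 3, so it alone needs 4 colors.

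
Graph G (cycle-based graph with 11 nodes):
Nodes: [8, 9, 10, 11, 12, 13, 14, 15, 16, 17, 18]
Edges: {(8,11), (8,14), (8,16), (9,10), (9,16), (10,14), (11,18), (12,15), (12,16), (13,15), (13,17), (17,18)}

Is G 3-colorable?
Yes, G is 3-colorable

A valid 3-coloring: color 1: [8, 10, 12, 13, 18]; color 2: [11, 14, 15, 16, 17]; color 3: [9].
(χ(G) = 3 ≤ 3.)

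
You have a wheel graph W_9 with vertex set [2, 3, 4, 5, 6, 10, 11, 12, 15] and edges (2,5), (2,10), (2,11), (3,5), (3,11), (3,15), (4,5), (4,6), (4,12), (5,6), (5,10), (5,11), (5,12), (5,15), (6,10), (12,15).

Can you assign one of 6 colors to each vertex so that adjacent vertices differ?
Yes, G is 6-colorable

A valid 6-coloring: color 1: [5]; color 2: [4, 10, 11, 15]; color 3: [2, 3, 6, 12].
(χ(G) = 3 ≤ 6.)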